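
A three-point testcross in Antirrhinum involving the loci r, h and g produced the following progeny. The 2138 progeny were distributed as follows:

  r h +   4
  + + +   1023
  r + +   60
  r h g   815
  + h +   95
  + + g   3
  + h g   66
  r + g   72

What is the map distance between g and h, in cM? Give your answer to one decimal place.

The two most frequent reciprocal classes, + + + and r h g, are the parental types, so the F1 was + + + / r h g.
The two rarest classes, + + g and r h +, are the double crossovers. Comparing them with the parentals, only the g allele has switched, so g is the middle locus and the order is h – g – r.
Crossovers in the h–g interval produce the single-crossover classes + h + and r + g (95 + 72 = 167) plus the double crossovers (7).
RF(h–g) = (167 + 7) / 2138 = 174/2138 = 0.0814 → 8.1 cM.

8.1 cM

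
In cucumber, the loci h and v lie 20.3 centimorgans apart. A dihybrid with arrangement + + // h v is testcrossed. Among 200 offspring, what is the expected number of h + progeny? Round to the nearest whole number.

20

A map distance of 20.3 centimorgans corresponds to a recombination frequency of 0.203.
The F1 is + + / h v, so h + is a recombinant gamete class with expected frequency r/2 = 0.203/2 = 0.1015.
Expected number = 0.1015 × 200 = 20.30 ≈ 20.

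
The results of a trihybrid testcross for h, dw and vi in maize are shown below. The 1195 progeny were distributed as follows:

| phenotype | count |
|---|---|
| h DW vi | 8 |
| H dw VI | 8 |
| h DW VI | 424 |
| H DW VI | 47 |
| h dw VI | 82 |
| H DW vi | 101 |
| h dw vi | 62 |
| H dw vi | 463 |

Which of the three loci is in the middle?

The two most frequent reciprocal classes, h DW VI and H dw vi, are the parental types, so the F1 was h DW VI / H dw vi.
The two rarest classes, h DW vi and H dw VI, are the double crossovers. Comparing them with the parentals, only the vi allele has switched, so vi is the middle locus and the order is dw – vi – h.

vi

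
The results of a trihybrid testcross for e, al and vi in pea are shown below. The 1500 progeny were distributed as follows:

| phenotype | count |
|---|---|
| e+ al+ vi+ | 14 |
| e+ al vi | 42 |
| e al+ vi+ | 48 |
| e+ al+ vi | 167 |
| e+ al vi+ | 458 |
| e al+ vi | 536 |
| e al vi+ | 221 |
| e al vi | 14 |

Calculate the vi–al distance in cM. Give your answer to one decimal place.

7.9 cM

The two most frequent reciprocal classes, e al+ vi and e+ al vi+, are the parental types, so the F1 was e al+ vi / e+ al vi+.
The two rarest classes, e al vi and e+ al+ vi+, are the double crossovers. Comparing them with the parentals, only the al allele has switched, so al is the middle locus and the order is vi – al – e.
Crossovers in the vi–al interval produce the single-crossover classes e al+ vi+ and e+ al vi (48 + 42 = 90) plus the double crossovers (28).
RF(vi–al) = (90 + 28) / 1500 = 118/1500 = 0.0787 → 7.9 cM.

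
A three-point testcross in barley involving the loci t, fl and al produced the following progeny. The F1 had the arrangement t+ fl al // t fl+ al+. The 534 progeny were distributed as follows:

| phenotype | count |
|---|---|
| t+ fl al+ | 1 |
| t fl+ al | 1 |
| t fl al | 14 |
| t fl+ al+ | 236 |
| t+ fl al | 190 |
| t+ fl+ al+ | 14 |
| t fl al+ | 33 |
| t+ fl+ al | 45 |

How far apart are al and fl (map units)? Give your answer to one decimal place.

15.0 map units

The two rarest classes, t+ fl al+ and t fl+ al, are the double crossovers. Comparing them with the parentals, only the al allele has switched, so al is the middle locus and the order is fl – al – t.
Crossovers in the fl–al interval produce the single-crossover classes t+ fl+ al and t fl al+ (45 + 33 = 78) plus the double crossovers (2).
RF(fl–al) = (78 + 2) / 534 = 80/534 = 0.1498 → 15.0 map units.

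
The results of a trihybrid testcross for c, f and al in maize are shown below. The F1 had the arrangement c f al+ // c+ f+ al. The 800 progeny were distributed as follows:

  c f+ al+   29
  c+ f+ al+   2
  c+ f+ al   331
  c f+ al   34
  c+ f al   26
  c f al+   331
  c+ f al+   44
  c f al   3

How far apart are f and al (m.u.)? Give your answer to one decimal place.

7.5 m.u.

The two rarest classes, c f al and c+ f+ al+, are the double crossovers. Comparing them with the parentals, only the al allele has switched, so al is the middle locus and the order is c – al – f.
Crossovers in the al–f interval produce the single-crossover classes c f+ al+ and c+ f al (29 + 26 = 55) plus the double crossovers (5).
RF(al–f) = (55 + 5) / 800 = 60/800 = 0.0750 → 7.5 m.u.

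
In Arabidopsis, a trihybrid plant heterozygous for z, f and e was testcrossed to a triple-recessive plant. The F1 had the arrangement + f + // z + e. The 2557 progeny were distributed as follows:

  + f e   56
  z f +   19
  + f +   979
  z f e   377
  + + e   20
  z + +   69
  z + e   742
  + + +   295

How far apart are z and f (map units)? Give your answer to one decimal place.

The two rarest classes, z f + and + + e, are the double crossovers. Comparing them with the parentals, only the z allele has switched, so z is the middle locus and the order is f – z – e.
Crossovers in the f–z interval produce the single-crossover classes + + + and z f e (295 + 377 = 672) plus the double crossovers (39).
RF(f–z) = (672 + 39) / 2557 = 711/2557 = 0.2781 → 27.8 map units.

27.8 map units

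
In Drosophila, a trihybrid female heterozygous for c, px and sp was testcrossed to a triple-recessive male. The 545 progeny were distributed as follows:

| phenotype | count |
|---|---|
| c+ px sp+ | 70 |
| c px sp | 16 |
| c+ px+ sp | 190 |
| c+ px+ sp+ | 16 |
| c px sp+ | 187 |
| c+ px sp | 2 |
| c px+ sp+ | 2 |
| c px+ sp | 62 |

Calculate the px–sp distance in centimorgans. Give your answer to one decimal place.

6.6 centimorgans

The two most frequent reciprocal classes, c px sp+ and c+ px+ sp, are the parental types, so the F1 was c px sp+ / c+ px+ sp.
The two rarest classes, c px+ sp+ and c+ px sp, are the double crossovers. Comparing them with the parentals, only the px allele has switched, so px is the middle locus and the order is sp – px – c.
Crossovers in the sp–px interval produce the single-crossover classes c px sp and c+ px+ sp+ (16 + 16 = 32) plus the double crossovers (4).
RF(sp–px) = (32 + 4) / 545 = 36/545 = 0.0661 → 6.6 centimorgans.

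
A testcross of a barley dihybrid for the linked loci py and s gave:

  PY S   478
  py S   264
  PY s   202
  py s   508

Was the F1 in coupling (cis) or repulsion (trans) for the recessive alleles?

The two most frequent classes are PY S (478) and py s (508); these are the parental (non-recombinant) types.
So the F1 carried PY S on one chromosome and py s on the other — the recessive alleles are on the same chromosome (cis / coupling).

cis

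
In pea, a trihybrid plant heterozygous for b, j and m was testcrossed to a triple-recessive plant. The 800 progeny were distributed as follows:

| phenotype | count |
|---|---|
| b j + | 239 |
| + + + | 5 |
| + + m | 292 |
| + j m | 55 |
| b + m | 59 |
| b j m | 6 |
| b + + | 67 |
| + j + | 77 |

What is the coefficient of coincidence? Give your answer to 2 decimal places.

The two most frequent reciprocal classes, + + m and b j +, are the parental types, so the F1 was + + m / b j +.
The two rarest classes, + + + and b j m, are the double crossovers. Comparing them with the parentals, only the m allele has switched, so m is the middle locus and the order is b – m – j.
b–m: (136 + 11)/800 = 0.1837; m–j: (122 + 11)/800 = 0.1663.
Expected DCO frequency = 0.1837 × 0.1663 ≈ 0.03055; observed = 11/800 ≈ 0.01375.
Coefficient of coincidence = 0.01375/0.03055 ≈ 0.45.

0.45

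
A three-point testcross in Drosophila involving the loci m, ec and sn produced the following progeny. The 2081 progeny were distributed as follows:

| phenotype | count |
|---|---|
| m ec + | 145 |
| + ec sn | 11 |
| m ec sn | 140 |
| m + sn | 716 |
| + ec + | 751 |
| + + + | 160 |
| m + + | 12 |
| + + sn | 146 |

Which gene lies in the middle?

The two most frequent reciprocal classes, + ec + and m + sn, are the parental types, so the F1 was + ec + / m + sn.
The two rarest classes, + ec sn and m + +, are the double crossovers. Comparing them with the parentals, only the sn allele has switched, so sn is the middle locus and the order is m – sn – ec.

sn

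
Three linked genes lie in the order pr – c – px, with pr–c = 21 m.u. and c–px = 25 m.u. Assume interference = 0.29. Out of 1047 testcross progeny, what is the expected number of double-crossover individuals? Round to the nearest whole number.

Map distances give recombination frequencies of 0.210 and 0.250 for the two intervals.
With interference 0.29 (so coincidence = 0.71), expected double-crossover frequency = 0.210 × 0.250 × 0.71 = 0.03727.
Expected number = 0.03727 × 1047 = 39.03 ≈ 39.

39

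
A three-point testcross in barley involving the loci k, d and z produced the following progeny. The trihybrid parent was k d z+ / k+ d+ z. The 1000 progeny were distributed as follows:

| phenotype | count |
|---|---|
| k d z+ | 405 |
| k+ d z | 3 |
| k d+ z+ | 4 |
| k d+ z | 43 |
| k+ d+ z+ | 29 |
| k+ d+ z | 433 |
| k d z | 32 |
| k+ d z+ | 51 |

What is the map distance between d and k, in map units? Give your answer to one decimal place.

10.1 map units

The two rarest classes, k d+ z+ and k+ d z, are the double crossovers. Comparing them with the parentals, only the d allele has switched, so d is the middle locus and the order is z – d – k.
Crossovers in the d–k interval produce the single-crossover classes k+ d z+ and k d+ z (51 + 43 = 94) plus the double crossovers (7).
RF(d–k) = (94 + 7) / 1000 = 101/1000 = 0.1010 → 10.1 map units.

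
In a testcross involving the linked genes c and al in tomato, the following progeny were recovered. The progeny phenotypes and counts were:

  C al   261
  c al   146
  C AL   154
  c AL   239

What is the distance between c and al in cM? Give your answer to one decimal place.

37.5 cM

The two most frequent classes, C al (261) and c AL (239), are the parental types, so the F1 was C al / c AL.
The recombinant classes are C AL and c al: 154 + 146 = 300.
Recombination frequency = 300/800 = 0.3750 ≈ 37.5%, i.e. 37.5 cM.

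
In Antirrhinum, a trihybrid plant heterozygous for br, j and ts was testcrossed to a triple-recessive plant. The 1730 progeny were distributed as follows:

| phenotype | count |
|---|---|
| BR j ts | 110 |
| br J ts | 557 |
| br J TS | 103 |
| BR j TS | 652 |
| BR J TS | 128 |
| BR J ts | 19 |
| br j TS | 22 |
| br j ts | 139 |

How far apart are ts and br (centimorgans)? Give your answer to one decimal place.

14.7 centimorgans

The two most frequent reciprocal classes, BR j TS and br J ts, are the parental types, so the F1 was BR j TS / br J ts.
The two rarest classes, br j TS and BR J ts, are the double crossovers. Comparing them with the parentals, only the br allele has switched, so br is the middle locus and the order is j – br – ts.
Crossovers in the br–ts interval produce the single-crossover classes BR j ts and br J TS (110 + 103 = 213) plus the double crossovers (41).
RF(br–ts) = (213 + 41) / 1730 = 254/1730 = 0.1468 → 14.7 centimorgans.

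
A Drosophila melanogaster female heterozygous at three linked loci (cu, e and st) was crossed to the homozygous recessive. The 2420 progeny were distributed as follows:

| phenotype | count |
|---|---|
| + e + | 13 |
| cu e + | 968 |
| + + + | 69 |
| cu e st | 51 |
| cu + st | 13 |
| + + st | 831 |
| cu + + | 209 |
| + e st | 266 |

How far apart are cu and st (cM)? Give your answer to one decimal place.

The two most frequent reciprocal classes, cu e + and + + st, are the parental types, so the F1 was cu e + / + + st.
The two rarest classes, + e + and cu + st, are the double crossovers. Comparing them with the parentals, only the cu allele has switched, so cu is the middle locus and the order is e – cu – st.
Crossovers in the cu–st interval produce the single-crossover classes cu e st and + + + (51 + 69 = 120) plus the double crossovers (26).
RF(cu–st) = (120 + 26) / 2420 = 146/2420 = 0.0603 → 6.0 cM.

6.0 cM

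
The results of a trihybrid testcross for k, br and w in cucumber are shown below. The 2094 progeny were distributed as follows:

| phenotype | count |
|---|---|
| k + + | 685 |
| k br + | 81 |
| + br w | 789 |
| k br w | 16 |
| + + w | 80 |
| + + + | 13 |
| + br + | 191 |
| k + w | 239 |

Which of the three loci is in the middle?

The two most frequent reciprocal classes, + br w and k + +, are the parental types, so the F1 was + br w / k + +.
The two rarest classes, k br w and + + +, are the double crossovers. Comparing them with the parentals, only the k allele has switched, so k is the middle locus and the order is w – k – br.

k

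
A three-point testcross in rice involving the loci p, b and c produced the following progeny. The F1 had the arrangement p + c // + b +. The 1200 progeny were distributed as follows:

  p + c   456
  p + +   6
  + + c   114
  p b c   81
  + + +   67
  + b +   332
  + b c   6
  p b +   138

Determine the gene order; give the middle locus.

The two rarest classes, p + + and + b c, are the double crossovers. Comparing them with the parentals, only the c allele has switched, so c is the middle locus and the order is b – c – p.

c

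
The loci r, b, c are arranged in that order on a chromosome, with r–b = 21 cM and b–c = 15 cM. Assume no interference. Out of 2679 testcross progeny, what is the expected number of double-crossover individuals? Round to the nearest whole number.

Map distances give recombination frequencies of 0.210 and 0.150 for the two intervals.
With no interference, expected double-crossover frequency = 0.210 × 0.150 = 0.03150.
Expected number = 0.03150 × 2679 = 84.39 ≈ 84.

84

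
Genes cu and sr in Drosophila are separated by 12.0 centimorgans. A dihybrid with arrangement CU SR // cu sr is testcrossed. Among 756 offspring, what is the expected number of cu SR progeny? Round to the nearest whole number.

A map distance of 12.0 centimorgans corresponds to a recombination frequency of 0.120.
The F1 is CU SR / cu sr, so cu SR is a recombinant gamete class with expected frequency r/2 = 0.120/2 = 0.0600.
Expected number = 0.0600 × 756 = 45.36 ≈ 45.

45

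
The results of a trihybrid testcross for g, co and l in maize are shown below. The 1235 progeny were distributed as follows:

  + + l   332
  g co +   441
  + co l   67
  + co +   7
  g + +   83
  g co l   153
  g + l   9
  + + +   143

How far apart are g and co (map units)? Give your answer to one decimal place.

13.4 map units

The two most frequent reciprocal classes, + + l and g co +, are the parental types, so the F1 was + + l / g co +.
The two rarest classes, g + l and + co +, are the double crossovers. Comparing them with the parentals, only the g allele has switched, so g is the middle locus and the order is l – g – co.
Crossovers in the g–co interval produce the single-crossover classes + co l and g + + (67 + 83 = 150) plus the double crossovers (16).
RF(g–co) = (150 + 16) / 1235 = 166/1235 = 0.1344 → 13.4 map units.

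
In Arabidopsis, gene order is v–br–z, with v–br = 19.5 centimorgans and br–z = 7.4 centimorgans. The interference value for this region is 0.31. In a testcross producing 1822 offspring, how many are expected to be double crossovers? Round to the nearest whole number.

18

Map distances give recombination frequencies of 0.195 and 0.074 for the two intervals.
With interference 0.31 (so coincidence = 0.69), expected double-crossover frequency = 0.195 × 0.074 × 0.69 = 0.00996.
Expected number = 0.00996 × 1822 = 18.14 ≈ 18.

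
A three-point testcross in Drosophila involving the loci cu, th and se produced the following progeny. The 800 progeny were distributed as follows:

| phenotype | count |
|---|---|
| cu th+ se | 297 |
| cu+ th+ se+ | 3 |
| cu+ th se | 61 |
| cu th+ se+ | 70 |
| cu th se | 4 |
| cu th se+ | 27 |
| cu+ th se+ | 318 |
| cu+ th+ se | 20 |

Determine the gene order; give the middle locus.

The two most frequent reciprocal classes, cu+ th se+ and cu th+ se, are the parental types, so the F1 was cu+ th se+ / cu th+ se.
The two rarest classes, cu+ th+ se+ and cu th se, are the double crossovers. Comparing them with the parentals, only the th allele has switched, so th is the middle locus and the order is cu – th – se.

th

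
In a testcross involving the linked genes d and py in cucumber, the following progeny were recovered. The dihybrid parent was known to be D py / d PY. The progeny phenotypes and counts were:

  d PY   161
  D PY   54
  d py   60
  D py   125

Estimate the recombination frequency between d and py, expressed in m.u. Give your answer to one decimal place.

The recombinant classes are D PY and d py: 54 + 60 = 114.
Recombination frequency = 114/400 = 0.2850 ≈ 28.5%, i.e. 28.5 m.u.

28.5 m.u.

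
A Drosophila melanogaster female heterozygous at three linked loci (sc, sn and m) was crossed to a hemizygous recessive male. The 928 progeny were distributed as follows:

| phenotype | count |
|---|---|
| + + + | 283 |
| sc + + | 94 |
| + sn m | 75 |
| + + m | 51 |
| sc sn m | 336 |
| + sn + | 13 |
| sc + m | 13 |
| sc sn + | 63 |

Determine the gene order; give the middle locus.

sn

The two most frequent reciprocal classes, + + + and sc sn m, are the parental types, so the F1 was + + + / sc sn m.
The two rarest classes, + sn + and sc + m, are the double crossovers. Comparing them with the parentals, only the sn allele has switched, so sn is the middle locus and the order is m – sn – sc.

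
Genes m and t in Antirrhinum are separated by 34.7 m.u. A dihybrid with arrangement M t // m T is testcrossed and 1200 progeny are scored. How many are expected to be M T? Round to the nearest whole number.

A map distance of 34.7 m.u. corresponds to a recombination frequency of 0.347.
The F1 is M t / m T, so M T is a recombinant gamete class with expected frequency r/2 = 0.347/2 = 0.1735.
Expected number = 0.1735 × 1200 = 208.20 ≈ 208.

208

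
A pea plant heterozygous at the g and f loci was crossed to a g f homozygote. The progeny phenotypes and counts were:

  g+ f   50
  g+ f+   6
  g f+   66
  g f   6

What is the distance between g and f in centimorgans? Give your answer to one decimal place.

The two most frequent classes, g+ f (50) and g f+ (66), are the parental types, so the F1 was g+ f / g f+.
The recombinant classes are g+ f+ and g f: 6 + 6 = 12.
Recombination frequency = 12/128 = 0.0938 ≈ 9.4%, i.e. 9.4 centimorgans.

9.4 centimorgans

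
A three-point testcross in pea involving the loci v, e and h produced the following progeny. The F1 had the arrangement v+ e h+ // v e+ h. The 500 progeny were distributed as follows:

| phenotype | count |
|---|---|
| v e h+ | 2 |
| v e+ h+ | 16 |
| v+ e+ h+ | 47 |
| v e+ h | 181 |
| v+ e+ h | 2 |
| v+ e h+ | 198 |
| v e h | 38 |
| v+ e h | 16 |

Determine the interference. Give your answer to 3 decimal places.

0.376

The two rarest classes, v e h+ and v+ e+ h, are the double crossovers. Comparing them with the parentals, only the v allele has switched, so v is the middle locus and the order is e – v – h.
e–v: (85 + 4)/500 = 0.1780; v–h: (32 + 4)/500 = 0.0720.
Expected DCO frequency = 0.1780 × 0.0720 ≈ 0.01282; observed = 4/500 ≈ 0.00800.
Coefficient of coincidence = 0.00800/0.01282 ≈ 0.624; interference = 1 − 0.624 = 0.376.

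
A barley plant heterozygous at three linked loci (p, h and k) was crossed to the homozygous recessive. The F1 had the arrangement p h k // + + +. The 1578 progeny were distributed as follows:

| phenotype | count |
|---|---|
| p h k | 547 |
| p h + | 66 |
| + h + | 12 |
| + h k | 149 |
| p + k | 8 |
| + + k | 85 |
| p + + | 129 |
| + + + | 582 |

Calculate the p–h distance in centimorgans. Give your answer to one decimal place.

18.9 centimorgans

The two rarest classes, p + k and + h +, are the double crossovers. Comparing them with the parentals, only the h allele has switched, so h is the middle locus and the order is p – h – k.
Crossovers in the p–h interval produce the single-crossover classes + h k and p + + (149 + 129 = 278) plus the double crossovers (20).
RF(p–h) = (278 + 20) / 1578 = 298/1578 = 0.1888 → 18.9 centimorgans.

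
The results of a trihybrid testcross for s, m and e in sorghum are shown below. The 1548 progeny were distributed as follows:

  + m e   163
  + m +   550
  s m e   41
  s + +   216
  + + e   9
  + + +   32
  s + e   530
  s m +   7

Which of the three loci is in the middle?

The two most frequent reciprocal classes, + m + and s + e, are the parental types, so the F1 was + m + / s + e.
The two rarest classes, s m + and + + e, are the double crossovers. Comparing them with the parentals, only the s allele has switched, so s is the middle locus and the order is m – s – e.

s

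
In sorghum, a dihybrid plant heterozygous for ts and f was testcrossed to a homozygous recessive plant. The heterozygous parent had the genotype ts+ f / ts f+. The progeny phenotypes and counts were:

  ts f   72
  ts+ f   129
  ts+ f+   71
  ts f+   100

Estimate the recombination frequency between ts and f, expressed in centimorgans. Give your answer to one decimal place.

The recombinant classes are ts+ f+ and ts f: 71 + 72 = 143.
Recombination frequency = 143/372 = 0.3844 ≈ 38.4%, i.e. 38.4 centimorgans.

38.4 centimorgans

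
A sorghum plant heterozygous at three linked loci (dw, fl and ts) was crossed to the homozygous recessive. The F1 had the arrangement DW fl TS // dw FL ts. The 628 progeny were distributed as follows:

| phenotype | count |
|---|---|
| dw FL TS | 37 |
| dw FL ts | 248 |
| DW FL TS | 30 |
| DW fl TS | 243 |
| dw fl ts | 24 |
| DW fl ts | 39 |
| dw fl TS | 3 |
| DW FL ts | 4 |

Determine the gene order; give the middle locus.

The two rarest classes, dw fl TS and DW FL ts, are the double crossovers. Comparing them with the parentals, only the dw allele has switched, so dw is the middle locus and the order is fl – dw – ts.

dw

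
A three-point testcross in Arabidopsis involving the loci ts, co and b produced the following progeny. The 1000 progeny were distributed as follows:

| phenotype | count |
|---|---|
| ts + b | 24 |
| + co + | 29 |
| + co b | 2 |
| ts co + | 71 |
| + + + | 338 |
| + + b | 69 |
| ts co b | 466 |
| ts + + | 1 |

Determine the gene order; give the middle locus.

The two most frequent reciprocal classes, + + + and ts co b, are the parental types, so the F1 was + + + / ts co b.
The two rarest classes, ts + + and + co b, are the double crossovers. Comparing them with the parentals, only the ts allele has switched, so ts is the middle locus and the order is b – ts – co.

ts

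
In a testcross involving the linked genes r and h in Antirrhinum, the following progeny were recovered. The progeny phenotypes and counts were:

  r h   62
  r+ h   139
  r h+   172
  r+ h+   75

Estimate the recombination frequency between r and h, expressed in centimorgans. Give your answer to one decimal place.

30.6 centimorgans

The two most frequent classes, r+ h (139) and r h+ (172), are the parental types, so the F1 was r+ h / r h+.
The recombinant classes are r+ h+ and r h: 75 + 62 = 137.
Recombination frequency = 137/448 = 0.3058 ≈ 30.6%, i.e. 30.6 centimorgans.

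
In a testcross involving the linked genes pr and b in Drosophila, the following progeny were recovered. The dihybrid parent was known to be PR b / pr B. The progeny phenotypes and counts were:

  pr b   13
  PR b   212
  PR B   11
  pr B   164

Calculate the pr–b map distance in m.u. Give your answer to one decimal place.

The recombinant classes are PR B and pr b: 11 + 13 = 24.
Recombination frequency = 24/400 = 0.0600 ≈ 6.0%, i.e. 6.0 m.u.

6.0 m.u.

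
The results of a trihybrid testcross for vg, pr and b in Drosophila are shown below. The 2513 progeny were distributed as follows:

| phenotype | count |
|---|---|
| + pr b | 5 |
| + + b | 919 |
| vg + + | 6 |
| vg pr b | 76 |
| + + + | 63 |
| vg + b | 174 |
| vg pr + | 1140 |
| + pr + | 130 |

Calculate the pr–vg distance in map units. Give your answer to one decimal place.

The two most frequent reciprocal classes, vg pr + and + + b, are the parental types, so the F1 was vg pr + / + + b.
The two rarest classes, vg + + and + pr b, are the double crossovers. Comparing them with the parentals, only the pr allele has switched, so pr is the middle locus and the order is vg – pr – b.
Crossovers in the vg–pr interval produce the single-crossover classes + pr + and vg + b (130 + 174 = 304) plus the double crossovers (11).
RF(vg–pr) = (304 + 11) / 2513 = 315/2513 = 0.1253 → 12.5 map units.

12.5 map units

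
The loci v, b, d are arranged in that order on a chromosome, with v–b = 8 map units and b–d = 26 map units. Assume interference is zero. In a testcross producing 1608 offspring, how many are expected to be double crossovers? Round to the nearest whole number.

Map distances give recombination frequencies of 0.080 and 0.260 for the two intervals.
With no interference, expected double-crossover frequency = 0.080 × 0.260 = 0.02080.
Expected number = 0.02080 × 1608 = 33.45 ≈ 33.

33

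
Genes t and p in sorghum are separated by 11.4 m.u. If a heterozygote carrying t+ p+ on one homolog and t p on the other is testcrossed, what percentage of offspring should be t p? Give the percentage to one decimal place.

44.3%

A map distance of 11.4 m.u. corresponds to a recombination frequency of 0.114.
The F1 is t+ p+ / t p, so t p is a parental gamete class with expected frequency (1 − r)/2 = 0.886/2 = 0.4430.
That is 0.4430 = 44.3% of the progeny.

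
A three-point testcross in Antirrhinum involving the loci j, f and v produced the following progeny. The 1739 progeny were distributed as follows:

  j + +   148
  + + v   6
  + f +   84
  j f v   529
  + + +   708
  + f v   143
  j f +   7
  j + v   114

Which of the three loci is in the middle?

The two most frequent reciprocal classes, + + + and j f v, are the parental types, so the F1 was + + + / j f v.
The two rarest classes, + + v and j f +, are the double crossovers. Comparing them with the parentals, only the v allele has switched, so v is the middle locus and the order is j – v – f.

v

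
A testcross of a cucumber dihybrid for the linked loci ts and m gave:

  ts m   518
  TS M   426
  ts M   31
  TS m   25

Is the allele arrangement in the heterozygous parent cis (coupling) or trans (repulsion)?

cis

The two most frequent classes are TS M (426) and ts m (518); these are the parental (non-recombinant) types.
So the F1 carried TS M on one chromosome and ts m on the other — the recessive alleles are on the same chromosome (cis / coupling).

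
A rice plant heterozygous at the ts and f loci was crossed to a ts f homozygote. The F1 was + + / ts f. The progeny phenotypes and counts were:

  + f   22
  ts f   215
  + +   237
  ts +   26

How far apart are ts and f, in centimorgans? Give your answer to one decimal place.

The recombinant classes are + f and ts +: 22 + 26 = 48.
Recombination frequency = 48/500 = 0.0960 ≈ 9.6%, i.e. 9.6 centimorgans.

9.6 centimorgans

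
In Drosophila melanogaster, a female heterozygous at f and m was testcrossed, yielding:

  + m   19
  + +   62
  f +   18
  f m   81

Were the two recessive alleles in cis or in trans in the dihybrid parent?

cis

The two most frequent classes are + + (62) and f m (81); these are the parental (non-recombinant) types.
So the F1 carried + + on one chromosome and f m on the other — the recessive alleles are on the same chromosome (cis / coupling).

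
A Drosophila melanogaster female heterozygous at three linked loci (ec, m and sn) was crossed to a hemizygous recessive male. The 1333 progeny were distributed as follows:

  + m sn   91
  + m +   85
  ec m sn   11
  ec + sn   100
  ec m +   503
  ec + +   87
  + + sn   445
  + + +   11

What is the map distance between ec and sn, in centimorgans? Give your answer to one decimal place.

15.5 centimorgans

The two most frequent reciprocal classes, ec m + and + + sn, are the parental types, so the F1 was ec m + / + + sn.
The two rarest classes, ec m sn and + + +, are the double crossovers. Comparing them with the parentals, only the sn allele has switched, so sn is the middle locus and the order is m – sn – ec.
Crossovers in the sn–ec interval produce the single-crossover classes + m + and ec + sn (85 + 100 = 185) plus the double crossovers (22).
RF(sn–ec) = (185 + 22) / 1333 = 207/1333 = 0.1553 → 15.5 centimorgans.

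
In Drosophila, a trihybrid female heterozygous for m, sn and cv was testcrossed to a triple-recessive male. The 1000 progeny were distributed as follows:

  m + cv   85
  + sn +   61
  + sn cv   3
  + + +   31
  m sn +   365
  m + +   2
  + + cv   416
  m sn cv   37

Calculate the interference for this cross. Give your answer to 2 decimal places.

0.55

The two most frequent reciprocal classes, m sn + and + + cv, are the parental types, so the F1 was m sn + / + + cv.
The two rarest classes, m + + and + sn cv, are the double crossovers. Comparing them with the parentals, only the sn allele has switched, so sn is the middle locus and the order is cv – sn – m.
cv–sn: (68 + 5)/1000 = 0.0730; sn–m: (146 + 5)/1000 = 0.1510.
Expected DCO frequency = 0.0730 × 0.1510 ≈ 0.01102; observed = 5/1000 ≈ 0.00500.
Coefficient of coincidence = 0.00500/0.01102 ≈ 0.45; interference = 1 − 0.45 = 0.55.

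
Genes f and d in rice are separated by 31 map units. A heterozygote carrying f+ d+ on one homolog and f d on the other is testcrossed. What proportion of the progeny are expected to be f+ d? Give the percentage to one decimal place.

A map distance of 31 map units corresponds to a recombination frequency of 0.310.
The F1 is f+ d+ / f d, so f+ d is a recombinant gamete class with expected frequency r/2 = 0.310/2 = 0.1550.
That is 0.1550 = 15.5% of the progeny.

15.5%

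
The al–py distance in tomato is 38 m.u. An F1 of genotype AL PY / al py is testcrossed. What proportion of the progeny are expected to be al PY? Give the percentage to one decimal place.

19.0%

A map distance of 38 m.u. corresponds to a recombination frequency of 0.380.
The F1 is AL PY / al py, so al PY is a recombinant gamete class with expected frequency r/2 = 0.380/2 = 0.1900.
That is 0.1900 = 19.0% of the progeny.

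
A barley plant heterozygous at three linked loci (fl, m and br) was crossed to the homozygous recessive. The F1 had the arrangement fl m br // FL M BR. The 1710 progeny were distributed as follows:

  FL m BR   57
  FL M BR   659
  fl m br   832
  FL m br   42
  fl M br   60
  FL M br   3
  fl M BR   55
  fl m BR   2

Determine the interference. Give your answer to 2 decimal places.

The two rarest classes, fl m BR and FL M br, are the double crossovers. Comparing them with the parentals, only the br allele has switched, so br is the middle locus and the order is fl – br – m.
fl–br: (97 + 5)/1710 = 0.0596; br–m: (117 + 5)/1710 = 0.0713.
Expected DCO frequency = 0.0596 × 0.0713 ≈ 0.00425; observed = 5/1710 ≈ 0.00292.
Coefficient of coincidence = 0.00292/0.00425 ≈ 0.69; interference = 1 − 0.69 = 0.31.

0.31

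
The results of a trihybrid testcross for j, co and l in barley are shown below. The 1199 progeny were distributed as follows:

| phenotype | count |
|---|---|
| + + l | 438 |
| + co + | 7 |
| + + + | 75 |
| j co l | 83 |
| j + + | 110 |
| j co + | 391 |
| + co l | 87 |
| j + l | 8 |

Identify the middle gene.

j

The two most frequent reciprocal classes, + + l and j co +, are the parental types, so the F1 was + + l / j co +.
The two rarest classes, j + l and + co +, are the double crossovers. Comparing them with the parentals, only the j allele has switched, so j is the middle locus and the order is l – j – co.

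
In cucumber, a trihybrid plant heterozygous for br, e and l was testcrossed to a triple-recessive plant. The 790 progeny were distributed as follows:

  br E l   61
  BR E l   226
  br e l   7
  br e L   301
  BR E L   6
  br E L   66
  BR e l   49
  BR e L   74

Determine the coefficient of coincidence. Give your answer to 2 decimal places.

The two most frequent reciprocal classes, BR E l and br e L, are the parental types, so the F1 was BR E l / br e L.
The two rarest classes, BR E L and br e l, are the double crossovers. Comparing them with the parentals, only the l allele has switched, so l is the middle locus and the order is e – l – br.
e–l: (115 + 13)/790 = 0.1620; l–br: (135 + 13)/790 = 0.1873.
Expected DCO frequency = 0.1620 × 0.1873 ≈ 0.03034; observed = 13/790 ≈ 0.01646.
Coefficient of coincidence = 0.01646/0.03034 ≈ 0.54.

0.54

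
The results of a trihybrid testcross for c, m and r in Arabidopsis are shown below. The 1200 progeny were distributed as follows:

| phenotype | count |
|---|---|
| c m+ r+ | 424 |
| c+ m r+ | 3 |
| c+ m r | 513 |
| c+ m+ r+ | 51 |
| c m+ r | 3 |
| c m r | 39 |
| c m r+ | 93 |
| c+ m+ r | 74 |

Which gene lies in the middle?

r

The two most frequent reciprocal classes, c+ m r and c m+ r+, are the parental types, so the F1 was c+ m r / c m+ r+.
The two rarest classes, c+ m r+ and c m+ r, are the double crossovers. Comparing them with the parentals, only the r allele has switched, so r is the middle locus and the order is c – r – m.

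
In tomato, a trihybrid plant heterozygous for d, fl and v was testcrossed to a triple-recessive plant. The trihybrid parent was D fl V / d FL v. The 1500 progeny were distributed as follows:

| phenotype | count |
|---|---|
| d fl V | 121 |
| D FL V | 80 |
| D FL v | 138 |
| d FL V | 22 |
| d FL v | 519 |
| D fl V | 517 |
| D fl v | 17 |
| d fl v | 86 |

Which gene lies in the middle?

v

The two rarest classes, D fl v and d FL V, are the double crossovers. Comparing them with the parentals, only the v allele has switched, so v is the middle locus and the order is fl – v – d.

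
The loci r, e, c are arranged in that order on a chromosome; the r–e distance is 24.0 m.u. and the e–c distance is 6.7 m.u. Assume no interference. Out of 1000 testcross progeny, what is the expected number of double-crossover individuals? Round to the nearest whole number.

Map distances give recombination frequencies of 0.240 and 0.067 for the two intervals.
With no interference, expected double-crossover frequency = 0.240 × 0.067 = 0.01608.
Expected number = 0.01608 × 1000 = 16.08 ≈ 16.

16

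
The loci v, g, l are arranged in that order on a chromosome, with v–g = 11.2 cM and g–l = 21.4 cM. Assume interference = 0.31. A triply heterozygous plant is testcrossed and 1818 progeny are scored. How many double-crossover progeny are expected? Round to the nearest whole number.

Map distances give recombination frequencies of 0.112 and 0.214 for the two intervals.
With interference 0.31 (so coincidence = 0.69), expected double-crossover frequency = 0.112 × 0.214 × 0.69 = 0.01654.
Expected number = 0.01654 × 1818 = 30.07 ≈ 30.

30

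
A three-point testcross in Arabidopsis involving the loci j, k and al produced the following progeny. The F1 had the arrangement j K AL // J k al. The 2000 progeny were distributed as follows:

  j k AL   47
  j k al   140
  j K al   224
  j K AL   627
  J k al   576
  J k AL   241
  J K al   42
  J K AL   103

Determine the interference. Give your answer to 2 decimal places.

0.03

The two rarest classes, j k AL and J K al, are the double crossovers. Comparing them with the parentals, only the k allele has switched, so k is the middle locus and the order is al – k – j.
al–k: (465 + 89)/2000 = 0.2770; k–j: (243 + 89)/2000 = 0.1660.
Expected DCO frequency = 0.2770 × 0.1660 ≈ 0.04598; observed = 89/2000 ≈ 0.04450.
Coefficient of coincidence = 0.04450/0.04598 ≈ 0.97; interference = 1 − 0.97 = 0.03.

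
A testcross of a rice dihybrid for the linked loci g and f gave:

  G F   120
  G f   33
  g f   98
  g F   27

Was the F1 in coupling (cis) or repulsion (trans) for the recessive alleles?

cis

The two most frequent classes are G F (120) and g f (98); these are the parental (non-recombinant) types.
So the F1 carried G F on one chromosome and g f on the other — the recessive alleles are on the same chromosome (cis / coupling).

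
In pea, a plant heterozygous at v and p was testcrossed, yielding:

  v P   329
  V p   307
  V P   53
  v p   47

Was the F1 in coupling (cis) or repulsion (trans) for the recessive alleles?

The two most frequent classes are V p (307) and v P (329); these are the parental (non-recombinant) types.
So the F1 carried V p on one chromosome and v P on the other — the recessive alleles are on opposite chromosomes (trans / repulsion).

trans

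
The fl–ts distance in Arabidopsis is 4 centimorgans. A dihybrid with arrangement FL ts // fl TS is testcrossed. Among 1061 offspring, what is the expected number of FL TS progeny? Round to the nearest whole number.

A map distance of 4 centimorgans corresponds to a recombination frequency of 0.040.
The F1 is FL ts / fl TS, so FL TS is a recombinant gamete class with expected frequency r/2 = 0.040/2 = 0.0200.
Expected number = 0.0200 × 1061 = 21.22 ≈ 21.

21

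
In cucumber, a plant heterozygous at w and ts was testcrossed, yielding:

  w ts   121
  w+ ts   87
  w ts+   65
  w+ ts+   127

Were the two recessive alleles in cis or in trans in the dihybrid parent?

The two most frequent classes are w+ ts+ (127) and w ts (121); these are the parental (non-recombinant) types.
So the F1 carried w+ ts+ on one chromosome and w ts on the other — the recessive alleles are on the same chromosome (cis / coupling).

cis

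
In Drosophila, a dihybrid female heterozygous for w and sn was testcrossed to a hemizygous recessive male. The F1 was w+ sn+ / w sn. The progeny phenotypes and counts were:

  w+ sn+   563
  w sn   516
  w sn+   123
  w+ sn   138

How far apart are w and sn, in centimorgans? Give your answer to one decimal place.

19.5 centimorgans

The recombinant classes are w+ sn and w sn+: 138 + 123 = 261.
Recombination frequency = 261/1340 = 0.1948 ≈ 19.5%, i.e. 19.5 centimorgans.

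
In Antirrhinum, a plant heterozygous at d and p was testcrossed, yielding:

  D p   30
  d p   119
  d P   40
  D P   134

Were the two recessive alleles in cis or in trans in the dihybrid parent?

cis

The two most frequent classes are D P (134) and d p (119); these are the parental (non-recombinant) types.
So the F1 carried D P on one chromosome and d p on the other — the recessive alleles are on the same chromosome (cis / coupling).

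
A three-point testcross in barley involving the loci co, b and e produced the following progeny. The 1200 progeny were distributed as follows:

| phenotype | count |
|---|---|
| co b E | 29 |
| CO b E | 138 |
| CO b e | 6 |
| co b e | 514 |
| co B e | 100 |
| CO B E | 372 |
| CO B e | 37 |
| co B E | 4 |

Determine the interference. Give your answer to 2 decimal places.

The two most frequent reciprocal classes, CO B E and co b e, are the parental types, so the F1 was CO B E / co b e.
The two rarest classes, co B E and CO b e, are the double crossovers. Comparing them with the parentals, only the co allele has switched, so co is the middle locus and the order is b – co – e.
b–co: (238 + 10)/1200 = 0.2067; co–e: (66 + 10)/1200 = 0.0633.
Expected DCO frequency = 0.2067 × 0.0633 ≈ 0.01308; observed = 10/1200 ≈ 0.00833.
Coefficient of coincidence = 0.00833/0.01308 ≈ 0.64; interference = 1 − 0.64 = 0.36.

0.36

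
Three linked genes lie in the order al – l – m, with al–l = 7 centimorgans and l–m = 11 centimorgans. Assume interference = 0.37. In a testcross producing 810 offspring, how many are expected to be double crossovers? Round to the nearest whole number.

4

Map distances give recombination frequencies of 0.070 and 0.110 for the two intervals.
With interference 0.37 (so coincidence = 0.63), expected double-crossover frequency = 0.070 × 0.110 × 0.63 = 0.00485.
Expected number = 0.00485 × 810 = 3.93 ≈ 4.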